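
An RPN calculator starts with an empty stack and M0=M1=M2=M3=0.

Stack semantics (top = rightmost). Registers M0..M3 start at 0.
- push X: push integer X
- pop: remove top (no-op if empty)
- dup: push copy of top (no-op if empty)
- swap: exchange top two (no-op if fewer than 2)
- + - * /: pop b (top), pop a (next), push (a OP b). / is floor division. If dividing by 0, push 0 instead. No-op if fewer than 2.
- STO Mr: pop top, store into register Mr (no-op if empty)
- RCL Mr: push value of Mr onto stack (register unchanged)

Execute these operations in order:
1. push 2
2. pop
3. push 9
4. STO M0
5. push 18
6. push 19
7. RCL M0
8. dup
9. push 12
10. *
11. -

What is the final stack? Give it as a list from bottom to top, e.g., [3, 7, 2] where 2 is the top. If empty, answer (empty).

After op 1 (push 2): stack=[2] mem=[0,0,0,0]
After op 2 (pop): stack=[empty] mem=[0,0,0,0]
After op 3 (push 9): stack=[9] mem=[0,0,0,0]
After op 4 (STO M0): stack=[empty] mem=[9,0,0,0]
After op 5 (push 18): stack=[18] mem=[9,0,0,0]
After op 6 (push 19): stack=[18,19] mem=[9,0,0,0]
After op 7 (RCL M0): stack=[18,19,9] mem=[9,0,0,0]
After op 8 (dup): stack=[18,19,9,9] mem=[9,0,0,0]
After op 9 (push 12): stack=[18,19,9,9,12] mem=[9,0,0,0]
After op 10 (*): stack=[18,19,9,108] mem=[9,0,0,0]
After op 11 (-): stack=[18,19,-99] mem=[9,0,0,0]

Answer: [18, 19, -99]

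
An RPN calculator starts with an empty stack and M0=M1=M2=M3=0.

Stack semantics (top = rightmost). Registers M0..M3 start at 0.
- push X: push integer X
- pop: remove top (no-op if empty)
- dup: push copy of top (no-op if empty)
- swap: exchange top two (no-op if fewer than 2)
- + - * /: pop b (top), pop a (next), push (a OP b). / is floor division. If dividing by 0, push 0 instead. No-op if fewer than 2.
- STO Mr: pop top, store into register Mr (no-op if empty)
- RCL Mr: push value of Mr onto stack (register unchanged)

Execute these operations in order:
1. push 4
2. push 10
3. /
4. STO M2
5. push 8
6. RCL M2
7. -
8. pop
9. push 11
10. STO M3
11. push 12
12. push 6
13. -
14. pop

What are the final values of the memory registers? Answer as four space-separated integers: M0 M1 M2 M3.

Answer: 0 0 0 11

Derivation:
After op 1 (push 4): stack=[4] mem=[0,0,0,0]
After op 2 (push 10): stack=[4,10] mem=[0,0,0,0]
After op 3 (/): stack=[0] mem=[0,0,0,0]
After op 4 (STO M2): stack=[empty] mem=[0,0,0,0]
After op 5 (push 8): stack=[8] mem=[0,0,0,0]
After op 6 (RCL M2): stack=[8,0] mem=[0,0,0,0]
After op 7 (-): stack=[8] mem=[0,0,0,0]
After op 8 (pop): stack=[empty] mem=[0,0,0,0]
After op 9 (push 11): stack=[11] mem=[0,0,0,0]
After op 10 (STO M3): stack=[empty] mem=[0,0,0,11]
After op 11 (push 12): stack=[12] mem=[0,0,0,11]
After op 12 (push 6): stack=[12,6] mem=[0,0,0,11]
After op 13 (-): stack=[6] mem=[0,0,0,11]
After op 14 (pop): stack=[empty] mem=[0,0,0,11]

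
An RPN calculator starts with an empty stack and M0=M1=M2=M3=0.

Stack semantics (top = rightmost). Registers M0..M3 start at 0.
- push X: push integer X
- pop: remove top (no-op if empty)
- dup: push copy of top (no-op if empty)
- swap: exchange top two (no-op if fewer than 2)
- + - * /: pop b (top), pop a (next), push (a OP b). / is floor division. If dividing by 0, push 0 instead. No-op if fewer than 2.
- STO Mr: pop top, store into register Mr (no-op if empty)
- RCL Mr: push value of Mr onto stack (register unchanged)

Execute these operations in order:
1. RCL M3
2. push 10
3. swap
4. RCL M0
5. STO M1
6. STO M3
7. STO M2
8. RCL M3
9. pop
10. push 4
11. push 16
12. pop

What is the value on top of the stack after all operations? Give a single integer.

After op 1 (RCL M3): stack=[0] mem=[0,0,0,0]
After op 2 (push 10): stack=[0,10] mem=[0,0,0,0]
After op 3 (swap): stack=[10,0] mem=[0,0,0,0]
After op 4 (RCL M0): stack=[10,0,0] mem=[0,0,0,0]
After op 5 (STO M1): stack=[10,0] mem=[0,0,0,0]
After op 6 (STO M3): stack=[10] mem=[0,0,0,0]
After op 7 (STO M2): stack=[empty] mem=[0,0,10,0]
After op 8 (RCL M3): stack=[0] mem=[0,0,10,0]
After op 9 (pop): stack=[empty] mem=[0,0,10,0]
After op 10 (push 4): stack=[4] mem=[0,0,10,0]
After op 11 (push 16): stack=[4,16] mem=[0,0,10,0]
After op 12 (pop): stack=[4] mem=[0,0,10,0]

Answer: 4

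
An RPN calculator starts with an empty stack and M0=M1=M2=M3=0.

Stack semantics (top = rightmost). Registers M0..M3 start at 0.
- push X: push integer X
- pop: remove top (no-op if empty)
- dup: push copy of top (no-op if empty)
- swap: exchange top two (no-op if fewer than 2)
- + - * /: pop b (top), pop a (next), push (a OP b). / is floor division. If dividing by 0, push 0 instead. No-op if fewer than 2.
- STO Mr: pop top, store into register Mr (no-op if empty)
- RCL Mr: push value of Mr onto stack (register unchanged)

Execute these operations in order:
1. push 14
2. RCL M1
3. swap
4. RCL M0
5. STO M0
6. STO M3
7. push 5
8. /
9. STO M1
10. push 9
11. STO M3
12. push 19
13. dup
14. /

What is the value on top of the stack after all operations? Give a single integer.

After op 1 (push 14): stack=[14] mem=[0,0,0,0]
After op 2 (RCL M1): stack=[14,0] mem=[0,0,0,0]
After op 3 (swap): stack=[0,14] mem=[0,0,0,0]
After op 4 (RCL M0): stack=[0,14,0] mem=[0,0,0,0]
After op 5 (STO M0): stack=[0,14] mem=[0,0,0,0]
After op 6 (STO M3): stack=[0] mem=[0,0,0,14]
After op 7 (push 5): stack=[0,5] mem=[0,0,0,14]
After op 8 (/): stack=[0] mem=[0,0,0,14]
After op 9 (STO M1): stack=[empty] mem=[0,0,0,14]
After op 10 (push 9): stack=[9] mem=[0,0,0,14]
After op 11 (STO M3): stack=[empty] mem=[0,0,0,9]
After op 12 (push 19): stack=[19] mem=[0,0,0,9]
After op 13 (dup): stack=[19,19] mem=[0,0,0,9]
After op 14 (/): stack=[1] mem=[0,0,0,9]

Answer: 1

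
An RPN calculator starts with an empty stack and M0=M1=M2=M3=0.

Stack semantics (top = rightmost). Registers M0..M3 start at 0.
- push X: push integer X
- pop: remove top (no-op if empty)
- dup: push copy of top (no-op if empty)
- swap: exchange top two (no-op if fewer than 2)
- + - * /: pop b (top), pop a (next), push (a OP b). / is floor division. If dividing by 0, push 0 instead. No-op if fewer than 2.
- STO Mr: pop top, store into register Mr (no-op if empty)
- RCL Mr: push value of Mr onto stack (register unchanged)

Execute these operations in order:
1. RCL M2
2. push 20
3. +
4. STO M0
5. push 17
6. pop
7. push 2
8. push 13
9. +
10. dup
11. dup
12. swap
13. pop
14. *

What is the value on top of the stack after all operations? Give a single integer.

After op 1 (RCL M2): stack=[0] mem=[0,0,0,0]
After op 2 (push 20): stack=[0,20] mem=[0,0,0,0]
After op 3 (+): stack=[20] mem=[0,0,0,0]
After op 4 (STO M0): stack=[empty] mem=[20,0,0,0]
After op 5 (push 17): stack=[17] mem=[20,0,0,0]
After op 6 (pop): stack=[empty] mem=[20,0,0,0]
After op 7 (push 2): stack=[2] mem=[20,0,0,0]
After op 8 (push 13): stack=[2,13] mem=[20,0,0,0]
After op 9 (+): stack=[15] mem=[20,0,0,0]
After op 10 (dup): stack=[15,15] mem=[20,0,0,0]
After op 11 (dup): stack=[15,15,15] mem=[20,0,0,0]
After op 12 (swap): stack=[15,15,15] mem=[20,0,0,0]
After op 13 (pop): stack=[15,15] mem=[20,0,0,0]
After op 14 (*): stack=[225] mem=[20,0,0,0]

Answer: 225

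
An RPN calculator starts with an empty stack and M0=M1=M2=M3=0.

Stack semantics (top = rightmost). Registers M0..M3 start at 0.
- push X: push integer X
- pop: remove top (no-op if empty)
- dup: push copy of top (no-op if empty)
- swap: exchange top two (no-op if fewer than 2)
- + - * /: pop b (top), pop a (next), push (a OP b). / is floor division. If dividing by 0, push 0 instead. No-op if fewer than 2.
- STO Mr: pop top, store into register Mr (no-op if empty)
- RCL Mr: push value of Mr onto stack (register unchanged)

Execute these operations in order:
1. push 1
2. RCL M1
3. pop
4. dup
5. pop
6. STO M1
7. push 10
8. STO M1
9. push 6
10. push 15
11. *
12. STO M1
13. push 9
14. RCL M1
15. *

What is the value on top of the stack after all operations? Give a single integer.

After op 1 (push 1): stack=[1] mem=[0,0,0,0]
After op 2 (RCL M1): stack=[1,0] mem=[0,0,0,0]
After op 3 (pop): stack=[1] mem=[0,0,0,0]
After op 4 (dup): stack=[1,1] mem=[0,0,0,0]
After op 5 (pop): stack=[1] mem=[0,0,0,0]
After op 6 (STO M1): stack=[empty] mem=[0,1,0,0]
After op 7 (push 10): stack=[10] mem=[0,1,0,0]
After op 8 (STO M1): stack=[empty] mem=[0,10,0,0]
After op 9 (push 6): stack=[6] mem=[0,10,0,0]
After op 10 (push 15): stack=[6,15] mem=[0,10,0,0]
After op 11 (*): stack=[90] mem=[0,10,0,0]
After op 12 (STO M1): stack=[empty] mem=[0,90,0,0]
After op 13 (push 9): stack=[9] mem=[0,90,0,0]
After op 14 (RCL M1): stack=[9,90] mem=[0,90,0,0]
After op 15 (*): stack=[810] mem=[0,90,0,0]

Answer: 810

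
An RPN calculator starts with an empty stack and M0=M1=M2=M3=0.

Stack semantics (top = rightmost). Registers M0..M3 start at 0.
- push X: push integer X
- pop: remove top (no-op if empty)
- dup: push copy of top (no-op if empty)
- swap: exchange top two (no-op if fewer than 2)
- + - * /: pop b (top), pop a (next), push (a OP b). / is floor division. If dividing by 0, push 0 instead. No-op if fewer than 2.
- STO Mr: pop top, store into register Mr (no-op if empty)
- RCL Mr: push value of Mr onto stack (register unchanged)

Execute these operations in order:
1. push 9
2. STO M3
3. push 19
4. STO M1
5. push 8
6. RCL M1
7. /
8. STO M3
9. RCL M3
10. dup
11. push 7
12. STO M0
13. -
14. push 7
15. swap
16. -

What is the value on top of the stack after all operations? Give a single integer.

Answer: 7

Derivation:
After op 1 (push 9): stack=[9] mem=[0,0,0,0]
After op 2 (STO M3): stack=[empty] mem=[0,0,0,9]
After op 3 (push 19): stack=[19] mem=[0,0,0,9]
After op 4 (STO M1): stack=[empty] mem=[0,19,0,9]
After op 5 (push 8): stack=[8] mem=[0,19,0,9]
After op 6 (RCL M1): stack=[8,19] mem=[0,19,0,9]
After op 7 (/): stack=[0] mem=[0,19,0,9]
After op 8 (STO M3): stack=[empty] mem=[0,19,0,0]
After op 9 (RCL M3): stack=[0] mem=[0,19,0,0]
After op 10 (dup): stack=[0,0] mem=[0,19,0,0]
After op 11 (push 7): stack=[0,0,7] mem=[0,19,0,0]
After op 12 (STO M0): stack=[0,0] mem=[7,19,0,0]
After op 13 (-): stack=[0] mem=[7,19,0,0]
After op 14 (push 7): stack=[0,7] mem=[7,19,0,0]
After op 15 (swap): stack=[7,0] mem=[7,19,0,0]
After op 16 (-): stack=[7] mem=[7,19,0,0]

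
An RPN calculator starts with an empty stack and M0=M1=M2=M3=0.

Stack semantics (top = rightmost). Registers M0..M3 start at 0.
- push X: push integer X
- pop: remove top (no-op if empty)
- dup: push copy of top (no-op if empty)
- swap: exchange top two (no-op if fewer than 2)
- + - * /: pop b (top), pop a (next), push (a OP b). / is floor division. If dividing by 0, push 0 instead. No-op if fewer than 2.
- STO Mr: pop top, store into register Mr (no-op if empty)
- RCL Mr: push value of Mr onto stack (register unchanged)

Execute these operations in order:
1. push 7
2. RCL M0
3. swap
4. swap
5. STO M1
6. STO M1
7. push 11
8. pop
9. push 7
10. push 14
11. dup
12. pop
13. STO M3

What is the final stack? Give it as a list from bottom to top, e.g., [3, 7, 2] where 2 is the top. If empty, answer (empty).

Answer: [7]

Derivation:
After op 1 (push 7): stack=[7] mem=[0,0,0,0]
After op 2 (RCL M0): stack=[7,0] mem=[0,0,0,0]
After op 3 (swap): stack=[0,7] mem=[0,0,0,0]
After op 4 (swap): stack=[7,0] mem=[0,0,0,0]
After op 5 (STO M1): stack=[7] mem=[0,0,0,0]
After op 6 (STO M1): stack=[empty] mem=[0,7,0,0]
After op 7 (push 11): stack=[11] mem=[0,7,0,0]
After op 8 (pop): stack=[empty] mem=[0,7,0,0]
After op 9 (push 7): stack=[7] mem=[0,7,0,0]
After op 10 (push 14): stack=[7,14] mem=[0,7,0,0]
After op 11 (dup): stack=[7,14,14] mem=[0,7,0,0]
After op 12 (pop): stack=[7,14] mem=[0,7,0,0]
After op 13 (STO M3): stack=[7] mem=[0,7,0,14]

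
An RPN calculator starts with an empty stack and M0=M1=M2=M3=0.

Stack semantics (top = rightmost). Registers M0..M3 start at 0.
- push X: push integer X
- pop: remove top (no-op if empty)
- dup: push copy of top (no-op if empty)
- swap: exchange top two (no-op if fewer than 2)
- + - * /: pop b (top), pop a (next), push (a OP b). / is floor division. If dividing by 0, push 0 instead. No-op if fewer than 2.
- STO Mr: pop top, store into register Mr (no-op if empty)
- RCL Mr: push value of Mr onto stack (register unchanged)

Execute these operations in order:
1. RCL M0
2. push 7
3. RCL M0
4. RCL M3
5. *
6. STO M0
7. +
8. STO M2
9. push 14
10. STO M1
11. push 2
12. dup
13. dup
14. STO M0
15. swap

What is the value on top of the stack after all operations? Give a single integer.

After op 1 (RCL M0): stack=[0] mem=[0,0,0,0]
After op 2 (push 7): stack=[0,7] mem=[0,0,0,0]
After op 3 (RCL M0): stack=[0,7,0] mem=[0,0,0,0]
After op 4 (RCL M3): stack=[0,7,0,0] mem=[0,0,0,0]
After op 5 (*): stack=[0,7,0] mem=[0,0,0,0]
After op 6 (STO M0): stack=[0,7] mem=[0,0,0,0]
After op 7 (+): stack=[7] mem=[0,0,0,0]
After op 8 (STO M2): stack=[empty] mem=[0,0,7,0]
After op 9 (push 14): stack=[14] mem=[0,0,7,0]
After op 10 (STO M1): stack=[empty] mem=[0,14,7,0]
After op 11 (push 2): stack=[2] mem=[0,14,7,0]
After op 12 (dup): stack=[2,2] mem=[0,14,7,0]
After op 13 (dup): stack=[2,2,2] mem=[0,14,7,0]
After op 14 (STO M0): stack=[2,2] mem=[2,14,7,0]
After op 15 (swap): stack=[2,2] mem=[2,14,7,0]

Answer: 2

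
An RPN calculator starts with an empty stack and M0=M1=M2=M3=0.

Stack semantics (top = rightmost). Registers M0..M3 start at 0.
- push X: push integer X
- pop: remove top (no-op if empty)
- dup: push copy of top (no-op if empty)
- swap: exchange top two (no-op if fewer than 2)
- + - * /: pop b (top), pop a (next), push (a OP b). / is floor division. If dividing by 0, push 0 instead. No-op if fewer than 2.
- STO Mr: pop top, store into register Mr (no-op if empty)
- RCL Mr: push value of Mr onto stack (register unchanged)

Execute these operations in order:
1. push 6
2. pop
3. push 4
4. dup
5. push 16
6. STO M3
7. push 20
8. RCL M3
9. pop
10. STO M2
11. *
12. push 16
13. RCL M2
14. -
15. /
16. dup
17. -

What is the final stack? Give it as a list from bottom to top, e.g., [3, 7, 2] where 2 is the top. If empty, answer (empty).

Answer: [0]

Derivation:
After op 1 (push 6): stack=[6] mem=[0,0,0,0]
After op 2 (pop): stack=[empty] mem=[0,0,0,0]
After op 3 (push 4): stack=[4] mem=[0,0,0,0]
After op 4 (dup): stack=[4,4] mem=[0,0,0,0]
After op 5 (push 16): stack=[4,4,16] mem=[0,0,0,0]
After op 6 (STO M3): stack=[4,4] mem=[0,0,0,16]
After op 7 (push 20): stack=[4,4,20] mem=[0,0,0,16]
After op 8 (RCL M3): stack=[4,4,20,16] mem=[0,0,0,16]
After op 9 (pop): stack=[4,4,20] mem=[0,0,0,16]
After op 10 (STO M2): stack=[4,4] mem=[0,0,20,16]
After op 11 (*): stack=[16] mem=[0,0,20,16]
After op 12 (push 16): stack=[16,16] mem=[0,0,20,16]
After op 13 (RCL M2): stack=[16,16,20] mem=[0,0,20,16]
After op 14 (-): stack=[16,-4] mem=[0,0,20,16]
After op 15 (/): stack=[-4] mem=[0,0,20,16]
After op 16 (dup): stack=[-4,-4] mem=[0,0,20,16]
After op 17 (-): stack=[0] mem=[0,0,20,16]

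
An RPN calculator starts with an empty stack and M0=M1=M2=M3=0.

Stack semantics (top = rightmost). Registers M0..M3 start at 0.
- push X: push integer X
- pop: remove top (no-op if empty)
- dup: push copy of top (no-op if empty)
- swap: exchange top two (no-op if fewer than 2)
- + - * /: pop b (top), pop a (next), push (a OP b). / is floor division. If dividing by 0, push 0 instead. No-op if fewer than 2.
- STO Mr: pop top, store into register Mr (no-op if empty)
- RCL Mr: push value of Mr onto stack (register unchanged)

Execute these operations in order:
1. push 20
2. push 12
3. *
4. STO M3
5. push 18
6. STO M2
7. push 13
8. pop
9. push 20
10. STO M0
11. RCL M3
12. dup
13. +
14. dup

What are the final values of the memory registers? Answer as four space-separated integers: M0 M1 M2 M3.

Answer: 20 0 18 240

Derivation:
After op 1 (push 20): stack=[20] mem=[0,0,0,0]
After op 2 (push 12): stack=[20,12] mem=[0,0,0,0]
After op 3 (*): stack=[240] mem=[0,0,0,0]
After op 4 (STO M3): stack=[empty] mem=[0,0,0,240]
After op 5 (push 18): stack=[18] mem=[0,0,0,240]
After op 6 (STO M2): stack=[empty] mem=[0,0,18,240]
After op 7 (push 13): stack=[13] mem=[0,0,18,240]
After op 8 (pop): stack=[empty] mem=[0,0,18,240]
After op 9 (push 20): stack=[20] mem=[0,0,18,240]
After op 10 (STO M0): stack=[empty] mem=[20,0,18,240]
After op 11 (RCL M3): stack=[240] mem=[20,0,18,240]
After op 12 (dup): stack=[240,240] mem=[20,0,18,240]
After op 13 (+): stack=[480] mem=[20,0,18,240]
After op 14 (dup): stack=[480,480] mem=[20,0,18,240]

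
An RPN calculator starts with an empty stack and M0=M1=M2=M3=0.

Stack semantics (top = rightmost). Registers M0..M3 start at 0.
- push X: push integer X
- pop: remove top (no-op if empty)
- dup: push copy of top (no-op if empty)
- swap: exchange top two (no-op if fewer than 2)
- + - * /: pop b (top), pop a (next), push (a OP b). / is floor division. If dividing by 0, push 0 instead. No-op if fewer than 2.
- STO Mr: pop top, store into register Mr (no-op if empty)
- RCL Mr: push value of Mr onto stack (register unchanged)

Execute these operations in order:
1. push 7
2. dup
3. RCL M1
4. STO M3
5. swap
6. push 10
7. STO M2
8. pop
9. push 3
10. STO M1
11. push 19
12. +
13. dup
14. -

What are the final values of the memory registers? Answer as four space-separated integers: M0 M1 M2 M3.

After op 1 (push 7): stack=[7] mem=[0,0,0,0]
After op 2 (dup): stack=[7,7] mem=[0,0,0,0]
After op 3 (RCL M1): stack=[7,7,0] mem=[0,0,0,0]
After op 4 (STO M3): stack=[7,7] mem=[0,0,0,0]
After op 5 (swap): stack=[7,7] mem=[0,0,0,0]
After op 6 (push 10): stack=[7,7,10] mem=[0,0,0,0]
After op 7 (STO M2): stack=[7,7] mem=[0,0,10,0]
After op 8 (pop): stack=[7] mem=[0,0,10,0]
After op 9 (push 3): stack=[7,3] mem=[0,0,10,0]
After op 10 (STO M1): stack=[7] mem=[0,3,10,0]
After op 11 (push 19): stack=[7,19] mem=[0,3,10,0]
After op 12 (+): stack=[26] mem=[0,3,10,0]
After op 13 (dup): stack=[26,26] mem=[0,3,10,0]
After op 14 (-): stack=[0] mem=[0,3,10,0]

Answer: 0 3 10 0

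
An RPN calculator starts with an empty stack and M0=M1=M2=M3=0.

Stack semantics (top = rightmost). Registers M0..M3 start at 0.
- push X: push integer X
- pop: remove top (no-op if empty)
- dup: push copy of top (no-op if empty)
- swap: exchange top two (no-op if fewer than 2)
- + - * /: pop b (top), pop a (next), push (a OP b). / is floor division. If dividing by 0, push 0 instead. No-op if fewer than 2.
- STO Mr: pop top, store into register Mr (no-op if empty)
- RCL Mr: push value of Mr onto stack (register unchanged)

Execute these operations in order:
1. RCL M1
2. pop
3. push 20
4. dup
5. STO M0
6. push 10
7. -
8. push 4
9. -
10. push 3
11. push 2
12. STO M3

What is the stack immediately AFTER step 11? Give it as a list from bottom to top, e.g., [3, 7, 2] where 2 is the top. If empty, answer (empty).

After op 1 (RCL M1): stack=[0] mem=[0,0,0,0]
After op 2 (pop): stack=[empty] mem=[0,0,0,0]
After op 3 (push 20): stack=[20] mem=[0,0,0,0]
After op 4 (dup): stack=[20,20] mem=[0,0,0,0]
After op 5 (STO M0): stack=[20] mem=[20,0,0,0]
After op 6 (push 10): stack=[20,10] mem=[20,0,0,0]
After op 7 (-): stack=[10] mem=[20,0,0,0]
After op 8 (push 4): stack=[10,4] mem=[20,0,0,0]
After op 9 (-): stack=[6] mem=[20,0,0,0]
After op 10 (push 3): stack=[6,3] mem=[20,0,0,0]
After op 11 (push 2): stack=[6,3,2] mem=[20,0,0,0]

[6, 3, 2]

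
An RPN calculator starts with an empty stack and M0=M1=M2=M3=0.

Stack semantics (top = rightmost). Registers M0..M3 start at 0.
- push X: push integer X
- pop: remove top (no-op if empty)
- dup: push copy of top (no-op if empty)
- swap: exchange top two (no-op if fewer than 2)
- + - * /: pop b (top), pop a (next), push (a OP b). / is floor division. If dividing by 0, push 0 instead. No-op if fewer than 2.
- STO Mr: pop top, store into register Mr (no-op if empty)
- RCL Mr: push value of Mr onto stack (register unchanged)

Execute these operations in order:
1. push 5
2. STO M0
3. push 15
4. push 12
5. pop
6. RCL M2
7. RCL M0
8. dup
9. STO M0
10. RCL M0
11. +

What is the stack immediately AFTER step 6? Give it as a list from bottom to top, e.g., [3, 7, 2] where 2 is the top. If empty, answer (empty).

After op 1 (push 5): stack=[5] mem=[0,0,0,0]
After op 2 (STO M0): stack=[empty] mem=[5,0,0,0]
After op 3 (push 15): stack=[15] mem=[5,0,0,0]
After op 4 (push 12): stack=[15,12] mem=[5,0,0,0]
After op 5 (pop): stack=[15] mem=[5,0,0,0]
After op 6 (RCL M2): stack=[15,0] mem=[5,0,0,0]

[15, 0]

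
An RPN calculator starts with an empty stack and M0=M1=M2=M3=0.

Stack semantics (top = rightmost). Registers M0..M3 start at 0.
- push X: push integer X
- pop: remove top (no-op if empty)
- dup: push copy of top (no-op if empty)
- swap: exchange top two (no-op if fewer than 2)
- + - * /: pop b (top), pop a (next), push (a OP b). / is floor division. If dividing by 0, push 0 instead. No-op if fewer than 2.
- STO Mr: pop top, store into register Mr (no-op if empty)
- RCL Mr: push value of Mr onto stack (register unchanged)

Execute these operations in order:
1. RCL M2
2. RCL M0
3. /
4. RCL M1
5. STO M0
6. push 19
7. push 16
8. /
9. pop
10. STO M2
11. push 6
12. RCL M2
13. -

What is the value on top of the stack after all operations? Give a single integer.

After op 1 (RCL M2): stack=[0] mem=[0,0,0,0]
After op 2 (RCL M0): stack=[0,0] mem=[0,0,0,0]
After op 3 (/): stack=[0] mem=[0,0,0,0]
After op 4 (RCL M1): stack=[0,0] mem=[0,0,0,0]
After op 5 (STO M0): stack=[0] mem=[0,0,0,0]
After op 6 (push 19): stack=[0,19] mem=[0,0,0,0]
After op 7 (push 16): stack=[0,19,16] mem=[0,0,0,0]
After op 8 (/): stack=[0,1] mem=[0,0,0,0]
After op 9 (pop): stack=[0] mem=[0,0,0,0]
After op 10 (STO M2): stack=[empty] mem=[0,0,0,0]
After op 11 (push 6): stack=[6] mem=[0,0,0,0]
After op 12 (RCL M2): stack=[6,0] mem=[0,0,0,0]
After op 13 (-): stack=[6] mem=[0,0,0,0]

Answer: 6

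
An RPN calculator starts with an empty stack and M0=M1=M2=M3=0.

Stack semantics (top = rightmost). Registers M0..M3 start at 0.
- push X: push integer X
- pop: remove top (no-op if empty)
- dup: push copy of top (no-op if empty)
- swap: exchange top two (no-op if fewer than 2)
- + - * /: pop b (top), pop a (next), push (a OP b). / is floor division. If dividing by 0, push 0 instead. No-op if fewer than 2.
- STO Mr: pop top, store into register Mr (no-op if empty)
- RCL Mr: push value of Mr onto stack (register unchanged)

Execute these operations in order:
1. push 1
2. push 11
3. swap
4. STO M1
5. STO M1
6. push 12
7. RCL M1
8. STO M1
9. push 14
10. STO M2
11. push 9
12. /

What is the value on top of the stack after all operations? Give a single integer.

After op 1 (push 1): stack=[1] mem=[0,0,0,0]
After op 2 (push 11): stack=[1,11] mem=[0,0,0,0]
After op 3 (swap): stack=[11,1] mem=[0,0,0,0]
After op 4 (STO M1): stack=[11] mem=[0,1,0,0]
After op 5 (STO M1): stack=[empty] mem=[0,11,0,0]
After op 6 (push 12): stack=[12] mem=[0,11,0,0]
After op 7 (RCL M1): stack=[12,11] mem=[0,11,0,0]
After op 8 (STO M1): stack=[12] mem=[0,11,0,0]
After op 9 (push 14): stack=[12,14] mem=[0,11,0,0]
After op 10 (STO M2): stack=[12] mem=[0,11,14,0]
After op 11 (push 9): stack=[12,9] mem=[0,11,14,0]
After op 12 (/): stack=[1] mem=[0,11,14,0]

Answer: 1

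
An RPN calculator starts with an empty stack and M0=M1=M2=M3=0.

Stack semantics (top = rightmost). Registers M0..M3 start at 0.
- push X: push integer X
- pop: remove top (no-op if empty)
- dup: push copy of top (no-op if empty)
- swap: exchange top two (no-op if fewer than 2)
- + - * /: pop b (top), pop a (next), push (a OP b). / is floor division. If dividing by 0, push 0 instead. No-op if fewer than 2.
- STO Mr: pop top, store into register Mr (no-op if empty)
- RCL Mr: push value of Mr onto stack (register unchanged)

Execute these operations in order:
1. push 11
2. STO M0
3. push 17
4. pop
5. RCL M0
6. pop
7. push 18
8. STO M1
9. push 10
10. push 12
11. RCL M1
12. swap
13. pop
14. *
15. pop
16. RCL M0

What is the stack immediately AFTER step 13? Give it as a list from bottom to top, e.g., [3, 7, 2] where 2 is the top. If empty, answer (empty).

After op 1 (push 11): stack=[11] mem=[0,0,0,0]
After op 2 (STO M0): stack=[empty] mem=[11,0,0,0]
After op 3 (push 17): stack=[17] mem=[11,0,0,0]
After op 4 (pop): stack=[empty] mem=[11,0,0,0]
After op 5 (RCL M0): stack=[11] mem=[11,0,0,0]
After op 6 (pop): stack=[empty] mem=[11,0,0,0]
After op 7 (push 18): stack=[18] mem=[11,0,0,0]
After op 8 (STO M1): stack=[empty] mem=[11,18,0,0]
After op 9 (push 10): stack=[10] mem=[11,18,0,0]
After op 10 (push 12): stack=[10,12] mem=[11,18,0,0]
After op 11 (RCL M1): stack=[10,12,18] mem=[11,18,0,0]
After op 12 (swap): stack=[10,18,12] mem=[11,18,0,0]
After op 13 (pop): stack=[10,18] mem=[11,18,0,0]

[10, 18]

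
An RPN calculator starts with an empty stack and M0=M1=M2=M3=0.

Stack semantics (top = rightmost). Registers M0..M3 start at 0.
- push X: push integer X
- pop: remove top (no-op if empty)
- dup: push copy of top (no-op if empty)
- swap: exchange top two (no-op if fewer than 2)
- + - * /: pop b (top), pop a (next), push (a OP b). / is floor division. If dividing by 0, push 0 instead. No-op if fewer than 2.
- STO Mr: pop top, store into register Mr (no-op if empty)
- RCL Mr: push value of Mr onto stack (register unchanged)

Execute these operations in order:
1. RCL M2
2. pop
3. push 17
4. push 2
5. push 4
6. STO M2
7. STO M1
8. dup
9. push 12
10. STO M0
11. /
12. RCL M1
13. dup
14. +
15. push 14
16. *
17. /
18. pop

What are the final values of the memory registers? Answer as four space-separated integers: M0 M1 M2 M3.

After op 1 (RCL M2): stack=[0] mem=[0,0,0,0]
After op 2 (pop): stack=[empty] mem=[0,0,0,0]
After op 3 (push 17): stack=[17] mem=[0,0,0,0]
After op 4 (push 2): stack=[17,2] mem=[0,0,0,0]
After op 5 (push 4): stack=[17,2,4] mem=[0,0,0,0]
After op 6 (STO M2): stack=[17,2] mem=[0,0,4,0]
After op 7 (STO M1): stack=[17] mem=[0,2,4,0]
After op 8 (dup): stack=[17,17] mem=[0,2,4,0]
After op 9 (push 12): stack=[17,17,12] mem=[0,2,4,0]
After op 10 (STO M0): stack=[17,17] mem=[12,2,4,0]
After op 11 (/): stack=[1] mem=[12,2,4,0]
After op 12 (RCL M1): stack=[1,2] mem=[12,2,4,0]
After op 13 (dup): stack=[1,2,2] mem=[12,2,4,0]
After op 14 (+): stack=[1,4] mem=[12,2,4,0]
After op 15 (push 14): stack=[1,4,14] mem=[12,2,4,0]
After op 16 (*): stack=[1,56] mem=[12,2,4,0]
After op 17 (/): stack=[0] mem=[12,2,4,0]
After op 18 (pop): stack=[empty] mem=[12,2,4,0]

Answer: 12 2 4 0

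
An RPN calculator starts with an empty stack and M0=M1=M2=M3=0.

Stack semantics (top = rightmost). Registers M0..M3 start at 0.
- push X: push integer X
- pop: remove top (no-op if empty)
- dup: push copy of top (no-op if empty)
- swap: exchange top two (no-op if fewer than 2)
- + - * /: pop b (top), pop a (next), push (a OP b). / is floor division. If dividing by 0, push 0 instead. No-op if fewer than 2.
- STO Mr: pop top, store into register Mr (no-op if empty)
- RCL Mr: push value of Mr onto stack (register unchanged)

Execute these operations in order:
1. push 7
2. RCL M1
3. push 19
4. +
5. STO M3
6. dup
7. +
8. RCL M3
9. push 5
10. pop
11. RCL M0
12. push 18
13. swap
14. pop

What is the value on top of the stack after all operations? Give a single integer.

After op 1 (push 7): stack=[7] mem=[0,0,0,0]
After op 2 (RCL M1): stack=[7,0] mem=[0,0,0,0]
After op 3 (push 19): stack=[7,0,19] mem=[0,0,0,0]
After op 4 (+): stack=[7,19] mem=[0,0,0,0]
After op 5 (STO M3): stack=[7] mem=[0,0,0,19]
After op 6 (dup): stack=[7,7] mem=[0,0,0,19]
After op 7 (+): stack=[14] mem=[0,0,0,19]
After op 8 (RCL M3): stack=[14,19] mem=[0,0,0,19]
After op 9 (push 5): stack=[14,19,5] mem=[0,0,0,19]
After op 10 (pop): stack=[14,19] mem=[0,0,0,19]
After op 11 (RCL M0): stack=[14,19,0] mem=[0,0,0,19]
After op 12 (push 18): stack=[14,19,0,18] mem=[0,0,0,19]
After op 13 (swap): stack=[14,19,18,0] mem=[0,0,0,19]
After op 14 (pop): stack=[14,19,18] mem=[0,0,0,19]

Answer: 18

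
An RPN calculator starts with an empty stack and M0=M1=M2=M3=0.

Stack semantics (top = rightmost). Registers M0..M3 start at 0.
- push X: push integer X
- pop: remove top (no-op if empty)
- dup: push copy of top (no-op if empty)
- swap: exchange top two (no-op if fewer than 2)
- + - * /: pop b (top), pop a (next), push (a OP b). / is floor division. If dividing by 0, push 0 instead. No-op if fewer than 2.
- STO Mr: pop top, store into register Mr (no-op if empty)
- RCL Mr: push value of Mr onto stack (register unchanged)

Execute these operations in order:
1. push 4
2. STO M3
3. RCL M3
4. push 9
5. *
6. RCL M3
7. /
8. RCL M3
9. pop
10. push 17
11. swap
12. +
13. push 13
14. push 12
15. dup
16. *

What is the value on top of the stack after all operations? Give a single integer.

Answer: 144

Derivation:
After op 1 (push 4): stack=[4] mem=[0,0,0,0]
After op 2 (STO M3): stack=[empty] mem=[0,0,0,4]
After op 3 (RCL M3): stack=[4] mem=[0,0,0,4]
After op 4 (push 9): stack=[4,9] mem=[0,0,0,4]
After op 5 (*): stack=[36] mem=[0,0,0,4]
After op 6 (RCL M3): stack=[36,4] mem=[0,0,0,4]
After op 7 (/): stack=[9] mem=[0,0,0,4]
After op 8 (RCL M3): stack=[9,4] mem=[0,0,0,4]
After op 9 (pop): stack=[9] mem=[0,0,0,4]
After op 10 (push 17): stack=[9,17] mem=[0,0,0,4]
After op 11 (swap): stack=[17,9] mem=[0,0,0,4]
After op 12 (+): stack=[26] mem=[0,0,0,4]
After op 13 (push 13): stack=[26,13] mem=[0,0,0,4]
After op 14 (push 12): stack=[26,13,12] mem=[0,0,0,4]
After op 15 (dup): stack=[26,13,12,12] mem=[0,0,0,4]
After op 16 (*): stack=[26,13,144] mem=[0,0,0,4]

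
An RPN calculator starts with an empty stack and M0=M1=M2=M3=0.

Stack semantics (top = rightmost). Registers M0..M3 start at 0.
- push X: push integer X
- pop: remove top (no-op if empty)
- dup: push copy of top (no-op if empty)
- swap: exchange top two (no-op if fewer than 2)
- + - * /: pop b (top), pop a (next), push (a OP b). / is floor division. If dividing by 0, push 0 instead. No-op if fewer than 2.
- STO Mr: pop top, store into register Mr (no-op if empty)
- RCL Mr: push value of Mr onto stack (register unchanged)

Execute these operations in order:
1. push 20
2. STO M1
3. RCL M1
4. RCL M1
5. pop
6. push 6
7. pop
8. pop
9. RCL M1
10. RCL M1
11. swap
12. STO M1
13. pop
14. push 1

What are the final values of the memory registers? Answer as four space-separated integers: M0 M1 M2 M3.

After op 1 (push 20): stack=[20] mem=[0,0,0,0]
After op 2 (STO M1): stack=[empty] mem=[0,20,0,0]
After op 3 (RCL M1): stack=[20] mem=[0,20,0,0]
After op 4 (RCL M1): stack=[20,20] mem=[0,20,0,0]
After op 5 (pop): stack=[20] mem=[0,20,0,0]
After op 6 (push 6): stack=[20,6] mem=[0,20,0,0]
After op 7 (pop): stack=[20] mem=[0,20,0,0]
After op 8 (pop): stack=[empty] mem=[0,20,0,0]
After op 9 (RCL M1): stack=[20] mem=[0,20,0,0]
After op 10 (RCL M1): stack=[20,20] mem=[0,20,0,0]
After op 11 (swap): stack=[20,20] mem=[0,20,0,0]
After op 12 (STO M1): stack=[20] mem=[0,20,0,0]
After op 13 (pop): stack=[empty] mem=[0,20,0,0]
After op 14 (push 1): stack=[1] mem=[0,20,0,0]

Answer: 0 20 0 0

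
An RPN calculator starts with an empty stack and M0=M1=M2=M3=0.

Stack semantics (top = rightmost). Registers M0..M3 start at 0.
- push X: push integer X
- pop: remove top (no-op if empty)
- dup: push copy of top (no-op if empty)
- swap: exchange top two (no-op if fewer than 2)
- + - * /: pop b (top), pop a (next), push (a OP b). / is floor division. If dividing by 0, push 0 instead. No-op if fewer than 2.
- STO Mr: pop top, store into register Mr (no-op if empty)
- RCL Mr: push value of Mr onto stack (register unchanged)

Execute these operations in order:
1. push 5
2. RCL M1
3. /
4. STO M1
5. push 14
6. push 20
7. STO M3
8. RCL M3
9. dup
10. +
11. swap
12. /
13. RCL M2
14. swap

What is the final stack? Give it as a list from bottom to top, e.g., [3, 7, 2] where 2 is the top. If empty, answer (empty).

Answer: [0, 2]

Derivation:
After op 1 (push 5): stack=[5] mem=[0,0,0,0]
After op 2 (RCL M1): stack=[5,0] mem=[0,0,0,0]
After op 3 (/): stack=[0] mem=[0,0,0,0]
After op 4 (STO M1): stack=[empty] mem=[0,0,0,0]
After op 5 (push 14): stack=[14] mem=[0,0,0,0]
After op 6 (push 20): stack=[14,20] mem=[0,0,0,0]
After op 7 (STO M3): stack=[14] mem=[0,0,0,20]
After op 8 (RCL M3): stack=[14,20] mem=[0,0,0,20]
After op 9 (dup): stack=[14,20,20] mem=[0,0,0,20]
After op 10 (+): stack=[14,40] mem=[0,0,0,20]
After op 11 (swap): stack=[40,14] mem=[0,0,0,20]
After op 12 (/): stack=[2] mem=[0,0,0,20]
After op 13 (RCL M2): stack=[2,0] mem=[0,0,0,20]
After op 14 (swap): stack=[0,2] mem=[0,0,0,20]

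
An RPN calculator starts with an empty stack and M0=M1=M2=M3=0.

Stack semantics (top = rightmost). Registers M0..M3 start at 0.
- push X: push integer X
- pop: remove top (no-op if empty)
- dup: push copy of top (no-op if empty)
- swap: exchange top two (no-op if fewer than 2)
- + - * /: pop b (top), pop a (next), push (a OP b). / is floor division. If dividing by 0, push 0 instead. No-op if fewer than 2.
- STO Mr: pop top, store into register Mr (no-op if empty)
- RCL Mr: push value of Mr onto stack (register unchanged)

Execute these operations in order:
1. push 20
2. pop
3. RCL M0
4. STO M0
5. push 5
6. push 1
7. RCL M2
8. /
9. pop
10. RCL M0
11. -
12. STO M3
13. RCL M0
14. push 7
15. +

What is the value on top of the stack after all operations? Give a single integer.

After op 1 (push 20): stack=[20] mem=[0,0,0,0]
After op 2 (pop): stack=[empty] mem=[0,0,0,0]
After op 3 (RCL M0): stack=[0] mem=[0,0,0,0]
After op 4 (STO M0): stack=[empty] mem=[0,0,0,0]
After op 5 (push 5): stack=[5] mem=[0,0,0,0]
After op 6 (push 1): stack=[5,1] mem=[0,0,0,0]
After op 7 (RCL M2): stack=[5,1,0] mem=[0,0,0,0]
After op 8 (/): stack=[5,0] mem=[0,0,0,0]
After op 9 (pop): stack=[5] mem=[0,0,0,0]
After op 10 (RCL M0): stack=[5,0] mem=[0,0,0,0]
After op 11 (-): stack=[5] mem=[0,0,0,0]
After op 12 (STO M3): stack=[empty] mem=[0,0,0,5]
After op 13 (RCL M0): stack=[0] mem=[0,0,0,5]
After op 14 (push 7): stack=[0,7] mem=[0,0,0,5]
After op 15 (+): stack=[7] mem=[0,0,0,5]

Answer: 7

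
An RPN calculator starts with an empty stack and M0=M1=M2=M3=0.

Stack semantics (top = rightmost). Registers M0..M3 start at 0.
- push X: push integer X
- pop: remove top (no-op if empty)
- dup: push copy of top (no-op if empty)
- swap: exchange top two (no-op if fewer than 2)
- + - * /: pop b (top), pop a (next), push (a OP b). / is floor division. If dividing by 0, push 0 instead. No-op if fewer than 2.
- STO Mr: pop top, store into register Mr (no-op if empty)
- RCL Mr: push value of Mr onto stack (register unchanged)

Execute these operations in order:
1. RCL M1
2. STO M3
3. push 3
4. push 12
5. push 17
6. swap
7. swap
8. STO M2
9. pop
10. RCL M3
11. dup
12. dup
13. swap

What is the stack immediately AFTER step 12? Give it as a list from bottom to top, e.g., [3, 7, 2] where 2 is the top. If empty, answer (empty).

After op 1 (RCL M1): stack=[0] mem=[0,0,0,0]
After op 2 (STO M3): stack=[empty] mem=[0,0,0,0]
After op 3 (push 3): stack=[3] mem=[0,0,0,0]
After op 4 (push 12): stack=[3,12] mem=[0,0,0,0]
After op 5 (push 17): stack=[3,12,17] mem=[0,0,0,0]
After op 6 (swap): stack=[3,17,12] mem=[0,0,0,0]
After op 7 (swap): stack=[3,12,17] mem=[0,0,0,0]
After op 8 (STO M2): stack=[3,12] mem=[0,0,17,0]
After op 9 (pop): stack=[3] mem=[0,0,17,0]
After op 10 (RCL M3): stack=[3,0] mem=[0,0,17,0]
After op 11 (dup): stack=[3,0,0] mem=[0,0,17,0]
After op 12 (dup): stack=[3,0,0,0] mem=[0,0,17,0]

[3, 0, 0, 0]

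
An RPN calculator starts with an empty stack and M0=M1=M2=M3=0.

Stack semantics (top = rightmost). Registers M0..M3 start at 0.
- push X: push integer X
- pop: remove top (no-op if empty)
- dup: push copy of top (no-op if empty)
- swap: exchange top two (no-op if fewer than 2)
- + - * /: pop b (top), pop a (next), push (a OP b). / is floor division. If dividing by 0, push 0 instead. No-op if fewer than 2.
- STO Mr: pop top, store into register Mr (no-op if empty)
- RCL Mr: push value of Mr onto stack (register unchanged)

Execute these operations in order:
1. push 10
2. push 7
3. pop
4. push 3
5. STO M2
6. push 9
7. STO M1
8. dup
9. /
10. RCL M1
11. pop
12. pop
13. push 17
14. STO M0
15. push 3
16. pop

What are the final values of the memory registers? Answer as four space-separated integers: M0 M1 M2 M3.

Answer: 17 9 3 0

Derivation:
After op 1 (push 10): stack=[10] mem=[0,0,0,0]
After op 2 (push 7): stack=[10,7] mem=[0,0,0,0]
After op 3 (pop): stack=[10] mem=[0,0,0,0]
After op 4 (push 3): stack=[10,3] mem=[0,0,0,0]
After op 5 (STO M2): stack=[10] mem=[0,0,3,0]
After op 6 (push 9): stack=[10,9] mem=[0,0,3,0]
After op 7 (STO M1): stack=[10] mem=[0,9,3,0]
After op 8 (dup): stack=[10,10] mem=[0,9,3,0]
After op 9 (/): stack=[1] mem=[0,9,3,0]
After op 10 (RCL M1): stack=[1,9] mem=[0,9,3,0]
After op 11 (pop): stack=[1] mem=[0,9,3,0]
After op 12 (pop): stack=[empty] mem=[0,9,3,0]
After op 13 (push 17): stack=[17] mem=[0,9,3,0]
After op 14 (STO M0): stack=[empty] mem=[17,9,3,0]
After op 15 (push 3): stack=[3] mem=[17,9,3,0]
After op 16 (pop): stack=[empty] mem=[17,9,3,0]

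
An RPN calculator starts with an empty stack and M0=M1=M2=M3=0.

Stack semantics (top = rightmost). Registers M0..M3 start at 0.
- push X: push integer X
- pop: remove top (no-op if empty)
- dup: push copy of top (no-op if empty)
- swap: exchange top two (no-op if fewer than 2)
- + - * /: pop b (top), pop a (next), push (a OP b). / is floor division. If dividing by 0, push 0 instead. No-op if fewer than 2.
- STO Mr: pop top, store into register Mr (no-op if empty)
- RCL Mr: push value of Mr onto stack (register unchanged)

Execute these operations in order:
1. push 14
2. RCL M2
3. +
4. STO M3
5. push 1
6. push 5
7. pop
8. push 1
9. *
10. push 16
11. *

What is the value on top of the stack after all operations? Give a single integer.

After op 1 (push 14): stack=[14] mem=[0,0,0,0]
After op 2 (RCL M2): stack=[14,0] mem=[0,0,0,0]
After op 3 (+): stack=[14] mem=[0,0,0,0]
After op 4 (STO M3): stack=[empty] mem=[0,0,0,14]
After op 5 (push 1): stack=[1] mem=[0,0,0,14]
After op 6 (push 5): stack=[1,5] mem=[0,0,0,14]
After op 7 (pop): stack=[1] mem=[0,0,0,14]
After op 8 (push 1): stack=[1,1] mem=[0,0,0,14]
After op 9 (*): stack=[1] mem=[0,0,0,14]
After op 10 (push 16): stack=[1,16] mem=[0,0,0,14]
After op 11 (*): stack=[16] mem=[0,0,0,14]

Answer: 16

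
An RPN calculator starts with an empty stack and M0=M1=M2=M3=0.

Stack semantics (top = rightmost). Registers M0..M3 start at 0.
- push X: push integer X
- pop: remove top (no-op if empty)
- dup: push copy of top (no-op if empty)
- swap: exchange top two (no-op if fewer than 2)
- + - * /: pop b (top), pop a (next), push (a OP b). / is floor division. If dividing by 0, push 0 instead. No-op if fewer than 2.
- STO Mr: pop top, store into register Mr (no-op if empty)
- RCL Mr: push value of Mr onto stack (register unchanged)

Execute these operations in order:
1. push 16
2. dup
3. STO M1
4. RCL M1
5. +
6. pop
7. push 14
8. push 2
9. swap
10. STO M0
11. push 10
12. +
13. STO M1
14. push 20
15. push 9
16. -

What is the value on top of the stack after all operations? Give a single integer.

After op 1 (push 16): stack=[16] mem=[0,0,0,0]
After op 2 (dup): stack=[16,16] mem=[0,0,0,0]
After op 3 (STO M1): stack=[16] mem=[0,16,0,0]
After op 4 (RCL M1): stack=[16,16] mem=[0,16,0,0]
After op 5 (+): stack=[32] mem=[0,16,0,0]
After op 6 (pop): stack=[empty] mem=[0,16,0,0]
After op 7 (push 14): stack=[14] mem=[0,16,0,0]
After op 8 (push 2): stack=[14,2] mem=[0,16,0,0]
After op 9 (swap): stack=[2,14] mem=[0,16,0,0]
After op 10 (STO M0): stack=[2] mem=[14,16,0,0]
After op 11 (push 10): stack=[2,10] mem=[14,16,0,0]
After op 12 (+): stack=[12] mem=[14,16,0,0]
After op 13 (STO M1): stack=[empty] mem=[14,12,0,0]
After op 14 (push 20): stack=[20] mem=[14,12,0,0]
After op 15 (push 9): stack=[20,9] mem=[14,12,0,0]
After op 16 (-): stack=[11] mem=[14,12,0,0]

Answer: 11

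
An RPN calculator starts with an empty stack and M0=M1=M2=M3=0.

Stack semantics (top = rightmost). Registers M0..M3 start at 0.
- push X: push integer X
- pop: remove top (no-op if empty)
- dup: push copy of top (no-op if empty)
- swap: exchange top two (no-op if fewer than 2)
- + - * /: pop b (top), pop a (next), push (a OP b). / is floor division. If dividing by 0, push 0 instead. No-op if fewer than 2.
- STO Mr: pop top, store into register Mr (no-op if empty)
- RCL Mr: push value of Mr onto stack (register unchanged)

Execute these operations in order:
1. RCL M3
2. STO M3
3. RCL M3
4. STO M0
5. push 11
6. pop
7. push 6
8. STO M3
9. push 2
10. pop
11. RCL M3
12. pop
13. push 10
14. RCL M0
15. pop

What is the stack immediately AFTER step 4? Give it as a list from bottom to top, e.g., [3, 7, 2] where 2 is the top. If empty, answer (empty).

After op 1 (RCL M3): stack=[0] mem=[0,0,0,0]
After op 2 (STO M3): stack=[empty] mem=[0,0,0,0]
After op 3 (RCL M3): stack=[0] mem=[0,0,0,0]
After op 4 (STO M0): stack=[empty] mem=[0,0,0,0]

(empty)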